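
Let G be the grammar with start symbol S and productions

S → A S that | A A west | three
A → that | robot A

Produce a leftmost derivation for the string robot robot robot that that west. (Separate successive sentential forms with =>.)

S => A A west => robot A A west => robot robot A A west => robot robot robot A A west => robot robot robot that A west => robot robot robot that that west

S => A A west   [S → A A west]
A A west => robot A A west   [A → robot A]
robot A A west => robot robot A A west   [A → robot A]
robot robot A A west => robot robot robot A A west   [A → robot A]
robot robot robot A A west => robot robot robot that A west   [A → that]
robot robot robot that A west => robot robot robot that that west   [A → that]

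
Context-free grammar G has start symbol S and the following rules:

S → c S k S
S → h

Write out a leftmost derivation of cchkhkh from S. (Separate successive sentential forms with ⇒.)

S⇒cSkS⇒ccSkSkS⇒cchkSkS⇒cchkhkS⇒cchkhkh

S ⇒ cSkS   [S → c S k S]
cSkS ⇒ ccSkSkS   [S → c S k S]
ccSkSkS ⇒ cchkSkS   [S → h]
cchkSkS ⇒ cchkhkS   [S → h]
cchkhkS ⇒ cchkhkh   [S → h]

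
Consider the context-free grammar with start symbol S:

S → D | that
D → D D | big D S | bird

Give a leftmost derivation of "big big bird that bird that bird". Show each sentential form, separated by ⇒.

S ⇒ D ⇒ D D ⇒ big D S D ⇒ big D D S D ⇒ big big D S D S D ⇒ big big bird S D S D ⇒ big big bird that D S D ⇒ big big bird that bird S D ⇒ big big bird that bird that D ⇒ big big bird that bird that bird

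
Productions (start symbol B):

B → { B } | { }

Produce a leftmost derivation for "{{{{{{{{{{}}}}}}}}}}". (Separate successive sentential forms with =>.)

B=>{B}=>{{B}}=>{{{B}}}=>{{{{B}}}}=>{{{{{B}}}}}=>{{{{{{B}}}}}}=>{{{{{{{B}}}}}}}=>{{{{{{{{B}}}}}}}}=>{{{{{{{{{B}}}}}}}}}=>{{{{{{{{{{}}}}}}}}}}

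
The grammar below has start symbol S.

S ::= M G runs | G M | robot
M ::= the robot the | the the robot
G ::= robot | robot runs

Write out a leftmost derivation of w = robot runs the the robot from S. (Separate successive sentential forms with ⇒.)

S ⇒ G M ⇒ robot runs M ⇒ robot runs the the robot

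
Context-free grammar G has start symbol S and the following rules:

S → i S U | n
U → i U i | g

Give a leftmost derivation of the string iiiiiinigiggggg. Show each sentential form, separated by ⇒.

S⇒iSU⇒iiSUU⇒iiiSUUU⇒iiiiSUUUU⇒iiiiiSUUUUU⇒iiiiiiSUUUUUU⇒iiiiiinUUUUUU⇒iiiiiiniUiUUUUU⇒iiiiiinigiUUUUU⇒iiiiiinigigUUUU⇒iiiiiinigiggUUU⇒iiiiiinigigggUU⇒iiiiiinigiggggU⇒iiiiiinigiggggg

S ⇒ iSU   [S → i S U]
iSU ⇒ iiSUU   [S → i S U]
iiSUU ⇒ iiiSUUU   [S → i S U]
iiiSUUU ⇒ iiiiSUUUU   [S → i S U]
iiiiSUUUU ⇒ iiiiiSUUUUU   [S → i S U]
iiiiiSUUUUU ⇒ iiiiiiSUUUUUU   [S → i S U]
iiiiiiSUUUUUU ⇒ iiiiiinUUUUUU   [S → n]
iiiiiinUUUUUU ⇒ iiiiiiniUiUUUUU   [U → i U i]
iiiiiiniUiUUUUU ⇒ iiiiiinigiUUUUU   [U → g]
iiiiiinigiUUUUU ⇒ iiiiiinigigUUUU   [U → g]
iiiiiinigigUUUU ⇒ iiiiiinigiggUUU   [U → g]
iiiiiinigiggUUU ⇒ iiiiiinigigggUU   [U → g]
iiiiiinigigggUU ⇒ iiiiiinigiggggU   [U → g]
iiiiiinigiggggU ⇒ iiiiiinigiggggg   [U → g]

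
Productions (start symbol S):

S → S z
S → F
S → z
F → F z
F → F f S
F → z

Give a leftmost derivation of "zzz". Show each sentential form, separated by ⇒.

S⇒Sz⇒Szz⇒zzz

S ⇒ Sz   [S → S z]
Sz ⇒ Szz   [S → S z]
Szz ⇒ zzz   [S → z]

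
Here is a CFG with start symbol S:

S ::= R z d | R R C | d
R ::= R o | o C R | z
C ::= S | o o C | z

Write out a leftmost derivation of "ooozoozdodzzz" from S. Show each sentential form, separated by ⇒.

S⇒RRC⇒oCRRC⇒oooCRRC⇒oooSRRC⇒oooRzdRRC⇒oooRozdRRC⇒oooRoozdRRC⇒ooozoozdRRC⇒ooozoozdoCRRC⇒ooozoozdoSRRC⇒ooozoozdodRRC⇒ooozoozdodzRC⇒ooozoozdodzzC⇒ooozoozdodzzz

S ⇒ RRC   [S ::= R R C]
RRC ⇒ oCRRC   [R ::= o C R]
oCRRC ⇒ oooCRRC   [C ::= o o C]
oooCRRC ⇒ oooSRRC   [C ::= S]
oooSRRC ⇒ oooRzdRRC   [S ::= R z d]
oooRzdRRC ⇒ oooRozdRRC   [R ::= R o]
oooRozdRRC ⇒ oooRoozdRRC   [R ::= R o]
oooRoozdRRC ⇒ ooozoozdRRC   [R ::= z]
ooozoozdRRC ⇒ ooozoozdoCRRC   [R ::= o C R]
ooozoozdoCRRC ⇒ ooozoozdoSRRC   [C ::= S]
ooozoozdoSRRC ⇒ ooozoozdodRRC   [S ::= d]
ooozoozdodRRC ⇒ ooozoozdodzRC   [R ::= z]
ooozoozdodzRC ⇒ ooozoozdodzzC   [R ::= z]
ooozoozdodzzC ⇒ ooozoozdodzzz   [C ::= z]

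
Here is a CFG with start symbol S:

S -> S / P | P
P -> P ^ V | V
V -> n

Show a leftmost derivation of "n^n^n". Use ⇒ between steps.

S ⇒ P   [S -> P]
P ⇒ P^V   [P -> P ^ V]
P^V ⇒ P^V^V   [P -> P ^ V]
P^V^V ⇒ V^V^V   [P -> V]
V^V^V ⇒ n^V^V   [V -> n]
n^V^V ⇒ n^n^V   [V -> n]
n^n^V ⇒ n^n^n   [V -> n]

S ⇒ P ⇒ P^V ⇒ P^V^V ⇒ V^V^V ⇒ n^V^V ⇒ n^n^V ⇒ n^n^n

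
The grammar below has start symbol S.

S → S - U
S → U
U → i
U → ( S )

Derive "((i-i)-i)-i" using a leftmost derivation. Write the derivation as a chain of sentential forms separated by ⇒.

S ⇒ S-U ⇒ U-U ⇒ (S)-U ⇒ (S-U)-U ⇒ (U-U)-U ⇒ ((S)-U)-U ⇒ ((S-U)-U)-U ⇒ ((U-U)-U)-U ⇒ ((i-U)-U)-U ⇒ ((i-i)-U)-U ⇒ ((i-i)-i)-U ⇒ ((i-i)-i)-i

S ⇒ S-U   [S → S - U]
S-U ⇒ U-U   [S → U]
U-U ⇒ (S)-U   [U → ( S )]
(S)-U ⇒ (S-U)-U   [S → S - U]
(S-U)-U ⇒ (U-U)-U   [S → U]
(U-U)-U ⇒ ((S)-U)-U   [U → ( S )]
((S)-U)-U ⇒ ((S-U)-U)-U   [S → S - U]
((S-U)-U)-U ⇒ ((U-U)-U)-U   [S → U]
((U-U)-U)-U ⇒ ((i-U)-U)-U   [U → i]
((i-U)-U)-U ⇒ ((i-i)-U)-U   [U → i]
((i-i)-U)-U ⇒ ((i-i)-i)-U   [U → i]
((i-i)-i)-U ⇒ ((i-i)-i)-i   [U → i]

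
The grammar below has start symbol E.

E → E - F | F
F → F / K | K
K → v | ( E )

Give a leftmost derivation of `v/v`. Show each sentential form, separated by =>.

E => F => F/K => K/K => v/K => v/v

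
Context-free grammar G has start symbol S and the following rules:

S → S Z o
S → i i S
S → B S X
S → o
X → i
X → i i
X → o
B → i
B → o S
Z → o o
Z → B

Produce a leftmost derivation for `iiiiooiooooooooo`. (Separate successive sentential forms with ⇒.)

S ⇒ iiS ⇒ iiSZo ⇒ iiSZoZo ⇒ iiSZoZoZo ⇒ iiBSXZoZoZo ⇒ iiiSXZoZoZo ⇒ iiiBSXXZoZoZo ⇒ iiiiSXXZoZoZo ⇒ iiiioXXZoZoZo ⇒ iiiiooXZoZoZo ⇒ iiiiooiZoZoZo ⇒ iiiiooioooZoZo ⇒ iiiiooiooooooZo ⇒ iiiiooiooooooooo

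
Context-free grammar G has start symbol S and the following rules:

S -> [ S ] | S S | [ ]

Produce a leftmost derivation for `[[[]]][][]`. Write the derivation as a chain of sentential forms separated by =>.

S => SS   [S -> S S]
SS => SSS   [S -> S S]
SSS => [S]SS   [S -> [ S ]]
[S]SS => [[S]]SS   [S -> [ S ]]
[[S]]SS => [[[]]]SS   [S -> [ ]]
[[[]]]SS => [[[]]][]S   [S -> [ ]]
[[[]]][]S => [[[]]][][]   [S -> [ ]]

S=>SS=>SSS=>[S]SS=>[[S]]SS=>[[[]]]SS=>[[[]]][]S=>[[[]]][][]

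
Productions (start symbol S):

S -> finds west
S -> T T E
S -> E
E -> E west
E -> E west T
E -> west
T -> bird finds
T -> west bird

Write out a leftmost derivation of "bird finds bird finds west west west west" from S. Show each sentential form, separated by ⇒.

S ⇒ T T E   [S -> T T E]
T T E ⇒ bird finds T E   [T -> bird finds]
bird finds T E ⇒ bird finds bird finds E   [T -> bird finds]
bird finds bird finds E ⇒ bird finds bird finds E west   [E -> E west]
bird finds bird finds E west ⇒ bird finds bird finds E west west   [E -> E west]
bird finds bird finds E west west ⇒ bird finds bird finds E west west west   [E -> E west]
bird finds bird finds E west west west ⇒ bird finds bird finds west west west west   [E -> west]

S ⇒ T T E ⇒ bird finds T E ⇒ bird finds bird finds E ⇒ bird finds bird finds E west ⇒ bird finds bird finds E west west ⇒ bird finds bird finds E west west west ⇒ bird finds bird finds west west west west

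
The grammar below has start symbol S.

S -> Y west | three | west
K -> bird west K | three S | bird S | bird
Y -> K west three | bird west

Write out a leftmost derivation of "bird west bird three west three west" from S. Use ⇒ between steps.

S ⇒ Y west ⇒ K west three west ⇒ bird west K west three west ⇒ bird west bird S west three west ⇒ bird west bird three west three west

S ⇒ Y west   [S -> Y west]
Y west ⇒ K west three west   [Y -> K west three]
K west three west ⇒ bird west K west three west   [K -> bird west K]
bird west K west three west ⇒ bird west bird S west three west   [K -> bird S]
bird west bird S west three west ⇒ bird west bird three west three west   [S -> three]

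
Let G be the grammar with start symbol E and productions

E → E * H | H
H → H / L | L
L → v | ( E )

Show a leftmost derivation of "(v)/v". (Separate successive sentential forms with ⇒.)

E⇒H⇒H/L⇒L/L⇒(E)/L⇒(H)/L⇒(L)/L⇒(v)/L⇒(v)/v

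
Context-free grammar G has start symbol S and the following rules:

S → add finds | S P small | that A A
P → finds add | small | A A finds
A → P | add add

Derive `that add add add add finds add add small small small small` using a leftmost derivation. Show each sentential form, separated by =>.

S => S P small   [S → S P small]
S P small => S P small P small   [S → S P small]
S P small P small => that A A P small P small   [S → that A A]
that A A P small P small => that P A P small P small   [A → P]
that P A P small P small => that A A finds A P small P small   [P → A A finds]
that A A finds A P small P small => that add add A finds A P small P small   [A → add add]
that add add A finds A P small P small => that add add add add finds A P small P small   [A → add add]
that add add add add finds A P small P small => that add add add add finds add add P small P small   [A → add add]
that add add add add finds add add P small P small => that add add add add finds add add small small P small   [P → small]
that add add add add finds add add small small P small => that add add add add finds add add small small small small   [P → small]

S => S P small => S P small P small => that A A P small P small => that P A P small P small => that A A finds A P small P small => that add add A finds A P small P small => that add add add add finds A P small P small => that add add add add finds add add P small P small => that add add add add finds add add small small P small => that add add add add finds add add small small small small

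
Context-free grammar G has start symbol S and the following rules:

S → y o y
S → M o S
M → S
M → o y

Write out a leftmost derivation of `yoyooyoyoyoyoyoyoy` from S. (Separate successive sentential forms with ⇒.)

S ⇒ MoS ⇒ SoS ⇒ yoyoS ⇒ yoyoMoS ⇒ yoyoSoS ⇒ yoyoMoSoS ⇒ yoyoSoSoS ⇒ yoyoMoSoSoS ⇒ yoyooyoSoSoS ⇒ yoyooyoyoyoSoS ⇒ yoyooyoyoyoyoyoS ⇒ yoyooyoyoyoyoyoyoy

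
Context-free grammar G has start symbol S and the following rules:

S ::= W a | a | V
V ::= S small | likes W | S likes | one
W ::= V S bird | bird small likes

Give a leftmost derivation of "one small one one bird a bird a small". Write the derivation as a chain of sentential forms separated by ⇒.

S ⇒ V ⇒ S small ⇒ W a small ⇒ V S bird a small ⇒ S small S bird a small ⇒ V small S bird a small ⇒ one small S bird a small ⇒ one small W a bird a small ⇒ one small V S bird a bird a small ⇒ one small one S bird a bird a small ⇒ one small one V bird a bird a small ⇒ one small one one bird a bird a small

S ⇒ V   [S ::= V]
V ⇒ S small   [V ::= S small]
S small ⇒ W a small   [S ::= W a]
W a small ⇒ V S bird a small   [W ::= V S bird]
V S bird a small ⇒ S small S bird a small   [V ::= S small]
S small S bird a small ⇒ V small S bird a small   [S ::= V]
V small S bird a small ⇒ one small S bird a small   [V ::= one]
one small S bird a small ⇒ one small W a bird a small   [S ::= W a]
one small W a bird a small ⇒ one small V S bird a bird a small   [W ::= V S bird]
one small V S bird a bird a small ⇒ one small one S bird a bird a small   [V ::= one]
one small one S bird a bird a small ⇒ one small one V bird a bird a small   [S ::= V]
one small one V bird a bird a small ⇒ one small one one bird a bird a small   [V ::= one]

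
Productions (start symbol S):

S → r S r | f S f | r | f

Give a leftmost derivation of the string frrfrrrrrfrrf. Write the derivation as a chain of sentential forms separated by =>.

S => fSf => frSrf => frrSrrf => frrfSfrrf => frrfrSrfrrf => frrfrrSrrfrrf => frrfrrrrrfrrf

S => fSf   [S → f S f]
fSf => frSrf   [S → r S r]
frSrf => frrSrrf   [S → r S r]
frrSrrf => frrfSfrrf   [S → f S f]
frrfSfrrf => frrfrSrfrrf   [S → r S r]
frrfrSrfrrf => frrfrrSrrfrrf   [S → r S r]
frrfrrSrrfrrf => frrfrrrrrfrrf   [S → r]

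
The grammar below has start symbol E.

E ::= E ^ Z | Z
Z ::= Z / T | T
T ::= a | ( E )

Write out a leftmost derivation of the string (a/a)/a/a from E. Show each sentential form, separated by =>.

E => Z   [E ::= Z]
Z => Z/T   [Z ::= Z / T]
Z/T => Z/T/T   [Z ::= Z / T]
Z/T/T => T/T/T   [Z ::= T]
T/T/T => (E)/T/T   [T ::= ( E )]
(E)/T/T => (Z)/T/T   [E ::= Z]
(Z)/T/T => (Z/T)/T/T   [Z ::= Z / T]
(Z/T)/T/T => (T/T)/T/T   [Z ::= T]
(T/T)/T/T => (a/T)/T/T   [T ::= a]
(a/T)/T/T => (a/a)/T/T   [T ::= a]
(a/a)/T/T => (a/a)/a/T   [T ::= a]
(a/a)/a/T => (a/a)/a/a   [T ::= a]

E => Z => Z/T => Z/T/T => T/T/T => (E)/T/T => (Z)/T/T => (Z/T)/T/T => (T/T)/T/T => (a/T)/T/T => (a/a)/T/T => (a/a)/a/T => (a/a)/a/a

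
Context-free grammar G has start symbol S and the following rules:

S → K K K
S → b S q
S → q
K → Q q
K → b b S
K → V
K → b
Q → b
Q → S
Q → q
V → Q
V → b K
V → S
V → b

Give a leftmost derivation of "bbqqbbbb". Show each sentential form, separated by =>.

S => KKK => bbSKK => bbKKKKK => bbQqKKKK => bbSqKKKK => bbqqKKKK => bbqqbKKK => bbqqbbKK => bbqqbbbK => bbqqbbbb

S => KKK   [S → K K K]
KKK => bbSKK   [K → b b S]
bbSKK => bbKKKKK   [S → K K K]
bbKKKKK => bbQqKKKK   [K → Q q]
bbQqKKKK => bbSqKKKK   [Q → S]
bbSqKKKK => bbqqKKKK   [S → q]
bbqqKKKK => bbqqbKKK   [K → b]
bbqqbKKK => bbqqbbKK   [K → b]
bbqqbbKK => bbqqbbbK   [K → b]
bbqqbbbK => bbqqbbbb   [K → b]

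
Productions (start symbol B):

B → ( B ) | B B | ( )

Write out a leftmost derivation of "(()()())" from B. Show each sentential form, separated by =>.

B=>(B)=>(BB)=>(BBB)=>(()BB)=>(()()B)=>(()()())

B => (B)   [B → ( B )]
(B) => (BB)   [B → B B]
(BB) => (BBB)   [B → B B]
(BBB) => (()BB)   [B → ( )]
(()BB) => (()()B)   [B → ( )]
(()()B) => (()()())   [B → ( )]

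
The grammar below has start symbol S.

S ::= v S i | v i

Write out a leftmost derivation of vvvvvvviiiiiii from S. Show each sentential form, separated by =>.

S=>vSi=>vvSii=>vvvSiii=>vvvvSiiii=>vvvvvSiiiii=>vvvvvvSiiiiii=>vvvvvvviiiiiii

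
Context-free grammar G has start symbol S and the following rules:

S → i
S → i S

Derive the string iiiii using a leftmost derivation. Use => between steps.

S => iS => iiS => iiiS => iiiiS => iiiii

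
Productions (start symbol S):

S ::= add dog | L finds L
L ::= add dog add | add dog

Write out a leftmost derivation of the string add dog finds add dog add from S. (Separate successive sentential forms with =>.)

S => L finds L => add dog finds L => add dog finds add dog add

S => L finds L   [S ::= L finds L]
L finds L => add dog finds L   [L ::= add dog]
add dog finds L => add dog finds add dog add   [L ::= add dog add]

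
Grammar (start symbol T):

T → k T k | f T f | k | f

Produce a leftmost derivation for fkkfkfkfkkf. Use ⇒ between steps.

T ⇒ fTf   [T → f T f]
fTf ⇒ fkTkf   [T → k T k]
fkTkf ⇒ fkkTkkf   [T → k T k]
fkkTkkf ⇒ fkkfTfkkf   [T → f T f]
fkkfTfkkf ⇒ fkkfkTkfkkf   [T → k T k]
fkkfkTkfkkf ⇒ fkkfkfkfkkf   [T → f]

T⇒fTf⇒fkTkf⇒fkkTkkf⇒fkkfTfkkf⇒fkkfkTkfkkf⇒fkkfkfkfkkf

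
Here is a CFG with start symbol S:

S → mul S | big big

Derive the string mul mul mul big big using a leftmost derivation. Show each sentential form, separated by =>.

S => mul S   [S → mul S]
mul S => mul mul S   [S → mul S]
mul mul S => mul mul mul S   [S → mul S]
mul mul mul S => mul mul mul big big   [S → big big]

S => mul S => mul mul S => mul mul mul S => mul mul mul big big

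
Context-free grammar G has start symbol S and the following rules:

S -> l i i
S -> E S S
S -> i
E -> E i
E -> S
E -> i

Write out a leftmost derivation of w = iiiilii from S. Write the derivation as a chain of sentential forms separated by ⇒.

S⇒ESS⇒EiSS⇒EiiSS⇒iiiSS⇒iiiiS⇒iiiilii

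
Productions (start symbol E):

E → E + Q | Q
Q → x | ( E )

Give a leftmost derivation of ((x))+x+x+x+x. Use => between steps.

E=>E+Q=>E+Q+Q=>E+Q+Q+Q=>E+Q+Q+Q+Q=>Q+Q+Q+Q+Q=>(E)+Q+Q+Q+Q=>(Q)+Q+Q+Q+Q=>((E))+Q+Q+Q+Q=>((Q))+Q+Q+Q+Q=>((x))+Q+Q+Q+Q=>((x))+x+Q+Q+Q=>((x))+x+x+Q+Q=>((x))+x+x+x+Q=>((x))+x+x+x+x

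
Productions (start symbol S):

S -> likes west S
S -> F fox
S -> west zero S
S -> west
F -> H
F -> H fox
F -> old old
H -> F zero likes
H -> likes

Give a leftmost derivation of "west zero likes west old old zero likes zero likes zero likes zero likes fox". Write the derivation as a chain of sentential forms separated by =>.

S => west zero S => west zero likes west S => west zero likes west F fox => west zero likes west H fox => west zero likes west F zero likes fox => west zero likes west H zero likes fox => west zero likes west F zero likes zero likes fox => west zero likes west H zero likes zero likes fox => west zero likes west F zero likes zero likes zero likes fox => west zero likes west H zero likes zero likes zero likes fox => west zero likes west F zero likes zero likes zero likes zero likes fox => west zero likes west old old zero likes zero likes zero likes zero likes fox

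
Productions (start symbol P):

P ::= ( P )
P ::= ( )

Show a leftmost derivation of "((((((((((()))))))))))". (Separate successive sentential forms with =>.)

P => (P)   [P ::= ( P )]
(P) => ((P))   [P ::= ( P )]
((P)) => (((P)))   [P ::= ( P )]
(((P))) => ((((P))))   [P ::= ( P )]
((((P)))) => (((((P)))))   [P ::= ( P )]
(((((P))))) => ((((((P))))))   [P ::= ( P )]
((((((P)))))) => (((((((P)))))))   [P ::= ( P )]
(((((((P))))))) => ((((((((P))))))))   [P ::= ( P )]
((((((((P)))))))) => (((((((((P)))))))))   [P ::= ( P )]
(((((((((P))))))))) => ((((((((((P))))))))))   [P ::= ( P )]
((((((((((P)))))))))) => ((((((((((()))))))))))   [P ::= ( )]

P=>(P)=>((P))=>(((P)))=>((((P))))=>(((((P)))))=>((((((P))))))=>(((((((P)))))))=>((((((((P))))))))=>(((((((((P)))))))))=>((((((((((P))))))))))=>((((((((((()))))))))))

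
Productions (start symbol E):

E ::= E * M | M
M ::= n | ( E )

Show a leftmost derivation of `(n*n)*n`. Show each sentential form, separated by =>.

E => E*M => M*M => (E)*M => (E*M)*M => (M*M)*M => (n*M)*M => (n*n)*M => (n*n)*n

E => E*M   [E ::= E * M]
E*M => M*M   [E ::= M]
M*M => (E)*M   [M ::= ( E )]
(E)*M => (E*M)*M   [E ::= E * M]
(E*M)*M => (M*M)*M   [E ::= M]
(M*M)*M => (n*M)*M   [M ::= n]
(n*M)*M => (n*n)*M   [M ::= n]
(n*n)*M => (n*n)*n   [M ::= n]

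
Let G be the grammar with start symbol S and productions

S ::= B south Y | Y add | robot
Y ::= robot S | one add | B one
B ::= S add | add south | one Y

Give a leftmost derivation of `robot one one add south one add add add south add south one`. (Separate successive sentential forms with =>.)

S => B south Y => S add south Y => Y add add south Y => robot S add add south Y => robot B south Y add add south Y => robot one Y south Y add add south Y => robot one one add south Y add add south Y => robot one one add south one add add add south Y => robot one one add south one add add add south B one => robot one one add south one add add add south add south one

S => B south Y   [S ::= B south Y]
B south Y => S add south Y   [B ::= S add]
S add south Y => Y add add south Y   [S ::= Y add]
Y add add south Y => robot S add add south Y   [Y ::= robot S]
robot S add add south Y => robot B south Y add add south Y   [S ::= B south Y]
robot B south Y add add south Y => robot one Y south Y add add south Y   [B ::= one Y]
robot one Y south Y add add south Y => robot one one add south Y add add south Y   [Y ::= one add]
robot one one add south Y add add south Y => robot one one add south one add add add south Y   [Y ::= one add]
robot one one add south one add add add south Y => robot one one add south one add add add south B one   [Y ::= B one]
robot one one add south one add add add south B one => robot one one add south one add add add south add south one   [B ::= add south]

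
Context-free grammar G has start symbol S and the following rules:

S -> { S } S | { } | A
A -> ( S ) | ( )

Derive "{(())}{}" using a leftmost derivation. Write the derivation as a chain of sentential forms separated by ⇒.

S ⇒ {S}S ⇒ {A}S ⇒ {(S)}S ⇒ {(A)}S ⇒ {(())}S ⇒ {(())}{}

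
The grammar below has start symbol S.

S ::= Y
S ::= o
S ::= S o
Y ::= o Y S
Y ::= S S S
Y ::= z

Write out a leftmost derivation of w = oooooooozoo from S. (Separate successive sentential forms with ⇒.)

S⇒Y⇒oYS⇒ooYSS⇒oooYSSS⇒oooSSSSSS⇒ooooSSSSS⇒oooooSSSS⇒oooooSoSSS⇒oooooSooSSS⇒ooooooooSSS⇒ooooooooYSS⇒oooooooozSS⇒oooooooozoS⇒oooooooozoo

S ⇒ Y   [S ::= Y]
Y ⇒ oYS   [Y ::= o Y S]
oYS ⇒ ooYSS   [Y ::= o Y S]
ooYSS ⇒ oooYSSS   [Y ::= o Y S]
oooYSSS ⇒ oooSSSSSS   [Y ::= S S S]
oooSSSSSS ⇒ ooooSSSSS   [S ::= o]
ooooSSSSS ⇒ oooooSSSS   [S ::= o]
oooooSSSS ⇒ oooooSoSSS   [S ::= S o]
oooooSoSSS ⇒ oooooSooSSS   [S ::= S o]
oooooSooSSS ⇒ ooooooooSSS   [S ::= o]
ooooooooSSS ⇒ ooooooooYSS   [S ::= Y]
ooooooooYSS ⇒ oooooooozSS   [Y ::= z]
oooooooozSS ⇒ oooooooozoS   [S ::= o]
oooooooozoS ⇒ oooooooozoo   [S ::= o]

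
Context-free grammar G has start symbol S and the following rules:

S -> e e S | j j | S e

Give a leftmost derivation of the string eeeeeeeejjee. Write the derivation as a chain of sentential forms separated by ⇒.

S ⇒ eeS ⇒ eeeeS ⇒ eeeeeeS ⇒ eeeeeeSe ⇒ eeeeeeeeSe ⇒ eeeeeeeeSee ⇒ eeeeeeeejjee

S ⇒ eeS   [S -> e e S]
eeS ⇒ eeeeS   [S -> e e S]
eeeeS ⇒ eeeeeeS   [S -> e e S]
eeeeeeS ⇒ eeeeeeSe   [S -> S e]
eeeeeeSe ⇒ eeeeeeeeSe   [S -> e e S]
eeeeeeeeSe ⇒ eeeeeeeeSee   [S -> S e]
eeeeeeeeSee ⇒ eeeeeeeejjee   [S -> j j]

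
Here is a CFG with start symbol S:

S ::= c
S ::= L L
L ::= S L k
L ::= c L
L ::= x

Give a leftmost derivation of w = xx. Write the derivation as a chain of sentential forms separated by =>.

S => LL   [S ::= L L]
LL => xL   [L ::= x]
xL => xx   [L ::= x]

S=>LL=>xL=>xx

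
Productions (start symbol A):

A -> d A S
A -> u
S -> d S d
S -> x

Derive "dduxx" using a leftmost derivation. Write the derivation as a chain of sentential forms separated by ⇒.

A ⇒ dAS ⇒ ddASS ⇒ dduSS ⇒ dduxS ⇒ dduxx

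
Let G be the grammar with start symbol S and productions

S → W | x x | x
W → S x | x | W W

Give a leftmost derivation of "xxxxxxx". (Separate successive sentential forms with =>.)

S=>W=>WW=>SxW=>WxW=>WWxW=>SxWxW=>WxWxW=>WWxWxW=>SxWxWxW=>xxWxWxW=>xxxxWxW=>xxxxxxW=>xxxxxxx

S => W   [S → W]
W => WW   [W → W W]
WW => SxW   [W → S x]
SxW => WxW   [S → W]
WxW => WWxW   [W → W W]
WWxW => SxWxW   [W → S x]
SxWxW => WxWxW   [S → W]
WxWxW => WWxWxW   [W → W W]
WWxWxW => SxWxWxW   [W → S x]
SxWxWxW => xxWxWxW   [S → x]
xxWxWxW => xxxxWxW   [W → x]
xxxxWxW => xxxxxxW   [W → x]
xxxxxxW => xxxxxxx   [W → x]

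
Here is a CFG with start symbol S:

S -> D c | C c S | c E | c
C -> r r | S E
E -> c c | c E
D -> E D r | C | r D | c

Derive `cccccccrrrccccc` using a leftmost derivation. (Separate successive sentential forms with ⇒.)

S⇒CcS⇒SEcS⇒DcEcS⇒EDrcEcS⇒cEDrcEcS⇒ccEDrcEcS⇒cccEDrcEcS⇒ccccEDrcEcS⇒cccccEDrcEcS⇒cccccccDrcEcS⇒cccccccCrcEcS⇒cccccccrrrcEcS⇒cccccccrrrccccS⇒cccccccrrrccccc

S ⇒ CcS   [S -> C c S]
CcS ⇒ SEcS   [C -> S E]
SEcS ⇒ DcEcS   [S -> D c]
DcEcS ⇒ EDrcEcS   [D -> E D r]
EDrcEcS ⇒ cEDrcEcS   [E -> c E]
cEDrcEcS ⇒ ccEDrcEcS   [E -> c E]
ccEDrcEcS ⇒ cccEDrcEcS   [E -> c E]
cccEDrcEcS ⇒ ccccEDrcEcS   [E -> c E]
ccccEDrcEcS ⇒ cccccEDrcEcS   [E -> c E]
cccccEDrcEcS ⇒ cccccccDrcEcS   [E -> c c]
cccccccDrcEcS ⇒ cccccccCrcEcS   [D -> C]
cccccccCrcEcS ⇒ cccccccrrrcEcS   [C -> r r]
cccccccrrrcEcS ⇒ cccccccrrrccccS   [E -> c c]
cccccccrrrccccS ⇒ cccccccrrrccccc   [S -> c]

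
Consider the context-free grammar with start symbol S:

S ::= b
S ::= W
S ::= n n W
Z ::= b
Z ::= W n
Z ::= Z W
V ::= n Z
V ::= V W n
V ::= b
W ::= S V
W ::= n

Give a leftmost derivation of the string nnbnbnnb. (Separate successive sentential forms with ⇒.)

S ⇒ W ⇒ SV ⇒ nnWV ⇒ nnSVV ⇒ nnbVV ⇒ nnbVWnV ⇒ nnbnZWnV ⇒ nnbnbWnV ⇒ nnbnbnnV ⇒ nnbnbnnb

S ⇒ W   [S ::= W]
W ⇒ SV   [W ::= S V]
SV ⇒ nnWV   [S ::= n n W]
nnWV ⇒ nnSVV   [W ::= S V]
nnSVV ⇒ nnbVV   [S ::= b]
nnbVV ⇒ nnbVWnV   [V ::= V W n]
nnbVWnV ⇒ nnbnZWnV   [V ::= n Z]
nnbnZWnV ⇒ nnbnbWnV   [Z ::= b]
nnbnbWnV ⇒ nnbnbnnV   [W ::= n]
nnbnbnnV ⇒ nnbnbnnb   [V ::= b]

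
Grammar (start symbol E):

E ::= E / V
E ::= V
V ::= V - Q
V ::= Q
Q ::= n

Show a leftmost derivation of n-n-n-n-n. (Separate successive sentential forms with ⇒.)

E⇒V⇒V-Q⇒V-Q-Q⇒V-Q-Q-Q⇒V-Q-Q-Q-Q⇒Q-Q-Q-Q-Q⇒n-Q-Q-Q-Q⇒n-n-Q-Q-Q⇒n-n-n-Q-Q⇒n-n-n-n-Q⇒n-n-n-n-n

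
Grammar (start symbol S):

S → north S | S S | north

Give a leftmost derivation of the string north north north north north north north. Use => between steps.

S => north S   [S → north S]
north S => north north S   [S → north S]
north north S => north north north S   [S → north S]
north north north S => north north north S S   [S → S S]
north north north S S => north north north S S S   [S → S S]
north north north S S S => north north north S S S S   [S → S S]
north north north S S S S => north north north north S S S   [S → north]
north north north north S S S => north north north north north S S   [S → north]
north north north north north S S => north north north north north north S   [S → north]
north north north north north north S => north north north north north north north   [S → north]

S => north S => north north S => north north north S => north north north S S => north north north S S S => north north north S S S S => north north north north S S S => north north north north north S S => north north north north north north S => north north north north north north north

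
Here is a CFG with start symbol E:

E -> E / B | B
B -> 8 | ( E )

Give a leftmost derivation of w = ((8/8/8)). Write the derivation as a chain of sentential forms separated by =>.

E=>B=>(E)=>(B)=>((E))=>((E/B))=>((E/B/B))=>((B/B/B))=>((8/B/B))=>((8/8/B))=>((8/8/8))

E => B   [E -> B]
B => (E)   [B -> ( E )]
(E) => (B)   [E -> B]
(B) => ((E))   [B -> ( E )]
((E)) => ((E/B))   [E -> E / B]
((E/B)) => ((E/B/B))   [E -> E / B]
((E/B/B)) => ((B/B/B))   [E -> B]
((B/B/B)) => ((8/B/B))   [B -> 8]
((8/B/B)) => ((8/8/B))   [B -> 8]
((8/8/B)) => ((8/8/8))   [B -> 8]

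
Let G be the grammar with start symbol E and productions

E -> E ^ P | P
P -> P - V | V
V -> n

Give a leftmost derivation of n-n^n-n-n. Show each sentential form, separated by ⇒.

E ⇒ E^P ⇒ P^P ⇒ P-V^P ⇒ V-V^P ⇒ n-V^P ⇒ n-n^P ⇒ n-n^P-V ⇒ n-n^P-V-V ⇒ n-n^V-V-V ⇒ n-n^n-V-V ⇒ n-n^n-n-V ⇒ n-n^n-n-n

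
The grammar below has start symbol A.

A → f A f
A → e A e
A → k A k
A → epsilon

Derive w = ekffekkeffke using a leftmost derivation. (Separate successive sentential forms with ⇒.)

A ⇒ eAe   [A → e A e]
eAe ⇒ ekAke   [A → k A k]
ekAke ⇒ ekfAfke   [A → f A f]
ekfAfke ⇒ ekffAffke   [A → f A f]
ekffAffke ⇒ ekffeAeffke   [A → e A e]
ekffeAeffke ⇒ ekffekAkeffke   [A → k A k]
ekffekAkeffke ⇒ ekffekkeffke   [A → epsilon]

A⇒eAe⇒ekAke⇒ekfAfke⇒ekffAffke⇒ekffeAeffke⇒ekffekAkeffke⇒ekffekkeffke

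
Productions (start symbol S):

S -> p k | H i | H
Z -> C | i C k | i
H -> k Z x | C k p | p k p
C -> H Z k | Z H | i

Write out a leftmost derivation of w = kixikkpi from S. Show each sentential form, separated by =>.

S => Hi   [S -> H i]
Hi => Ckpi   [H -> C k p]
Ckpi => HZkkpi   [C -> H Z k]
HZkkpi => kZxZkkpi   [H -> k Z x]
kZxZkkpi => kCxZkkpi   [Z -> C]
kCxZkkpi => kixZkkpi   [C -> i]
kixZkkpi => kixikkpi   [Z -> i]

S => Hi => Ckpi => HZkkpi => kZxZkkpi => kCxZkkpi => kixZkkpi => kixikkpi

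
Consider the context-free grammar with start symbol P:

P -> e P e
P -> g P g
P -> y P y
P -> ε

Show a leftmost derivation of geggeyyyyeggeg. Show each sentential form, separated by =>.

P => gPg   [P -> g P g]
gPg => gePeg   [P -> e P e]
gePeg => gegPgeg   [P -> g P g]
gegPgeg => geggPggeg   [P -> g P g]
geggPggeg => geggePeggeg   [P -> e P e]
geggePeggeg => geggeyPyeggeg   [P -> y P y]
geggeyPyeggeg => geggeyyPyyeggeg   [P -> y P y]
geggeyyPyyeggeg => geggeyyyyeggeg   [P -> ε]

P => gPg => gePeg => gegPgeg => geggPggeg => geggePeggeg => geggeyPyeggeg => geggeyyPyyeggeg => geggeyyyyeggeg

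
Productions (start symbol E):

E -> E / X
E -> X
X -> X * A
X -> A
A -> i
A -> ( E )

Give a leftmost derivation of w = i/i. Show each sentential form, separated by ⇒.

E ⇒ E/X ⇒ X/X ⇒ A/X ⇒ i/X ⇒ i/A ⇒ i/i

E ⇒ E/X   [E -> E / X]
E/X ⇒ X/X   [E -> X]
X/X ⇒ A/X   [X -> A]
A/X ⇒ i/X   [A -> i]
i/X ⇒ i/A   [X -> A]
i/A ⇒ i/i   [A -> i]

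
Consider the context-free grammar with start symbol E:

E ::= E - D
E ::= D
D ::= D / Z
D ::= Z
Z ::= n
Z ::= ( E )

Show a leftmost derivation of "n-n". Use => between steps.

E => E-D   [E ::= E - D]
E-D => D-D   [E ::= D]
D-D => Z-D   [D ::= Z]
Z-D => n-D   [Z ::= n]
n-D => n-Z   [D ::= Z]
n-Z => n-n   [Z ::= n]

E => E-D => D-D => Z-D => n-D => n-Z => n-n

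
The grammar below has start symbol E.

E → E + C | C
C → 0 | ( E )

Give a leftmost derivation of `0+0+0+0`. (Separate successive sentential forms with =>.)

E => E+C   [E → E + C]
E+C => E+C+C   [E → E + C]
E+C+C => E+C+C+C   [E → E + C]
E+C+C+C => C+C+C+C   [E → C]
C+C+C+C => 0+C+C+C   [C → 0]
0+C+C+C => 0+0+C+C   [C → 0]
0+0+C+C => 0+0+0+C   [C → 0]
0+0+0+C => 0+0+0+0   [C → 0]

E => E+C => E+C+C => E+C+C+C => C+C+C+C => 0+C+C+C => 0+0+C+C => 0+0+0+C => 0+0+0+0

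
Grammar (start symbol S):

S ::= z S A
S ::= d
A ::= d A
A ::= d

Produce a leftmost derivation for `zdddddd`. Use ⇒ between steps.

S ⇒ zSA ⇒ zdA ⇒ zddA ⇒ zdddA ⇒ zddddA ⇒ zdddddA ⇒ zdddddd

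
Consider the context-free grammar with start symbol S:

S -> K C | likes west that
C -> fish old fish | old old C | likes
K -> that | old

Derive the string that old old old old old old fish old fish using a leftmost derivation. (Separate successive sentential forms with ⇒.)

S ⇒ K C   [S -> K C]
K C ⇒ that C   [K -> that]
that C ⇒ that old old C   [C -> old old C]
that old old C ⇒ that old old old old C   [C -> old old C]
that old old old old C ⇒ that old old old old old old C   [C -> old old C]
that old old old old old old C ⇒ that old old old old old old fish old fish   [C -> fish old fish]

S ⇒ K C ⇒ that C ⇒ that old old C ⇒ that old old old old C ⇒ that old old old old old old C ⇒ that old old old old old old fish old fish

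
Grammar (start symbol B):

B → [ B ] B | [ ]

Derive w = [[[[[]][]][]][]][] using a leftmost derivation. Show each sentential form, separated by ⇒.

B ⇒ [B]B   [B → [ B ] B]
[B]B ⇒ [[B]B]B   [B → [ B ] B]
[[B]B]B ⇒ [[[B]B]B]B   [B → [ B ] B]
[[[B]B]B]B ⇒ [[[[B]B]B]B]B   [B → [ B ] B]
[[[[B]B]B]B]B ⇒ [[[[[]]B]B]B]B   [B → [ ]]
[[[[[]]B]B]B]B ⇒ [[[[[]][]]B]B]B   [B → [ ]]
[[[[[]][]]B]B]B ⇒ [[[[[]][]][]]B]B   [B → [ ]]
[[[[[]][]][]]B]B ⇒ [[[[[]][]][]][]]B   [B → [ ]]
[[[[[]][]][]][]]B ⇒ [[[[[]][]][]][]][]   [B → [ ]]

B ⇒ [B]B ⇒ [[B]B]B ⇒ [[[B]B]B]B ⇒ [[[[B]B]B]B]B ⇒ [[[[[]]B]B]B]B ⇒ [[[[[]][]]B]B]B ⇒ [[[[[]][]][]]B]B ⇒ [[[[[]][]][]][]]B ⇒ [[[[[]][]][]][]][]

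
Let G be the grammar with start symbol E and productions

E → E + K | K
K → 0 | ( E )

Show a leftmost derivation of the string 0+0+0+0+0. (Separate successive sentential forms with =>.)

E => E+K   [E → E + K]
E+K => E+K+K   [E → E + K]
E+K+K => E+K+K+K   [E → E + K]
E+K+K+K => E+K+K+K+K   [E → E + K]
E+K+K+K+K => K+K+K+K+K   [E → K]
K+K+K+K+K => 0+K+K+K+K   [K → 0]
0+K+K+K+K => 0+0+K+K+K   [K → 0]
0+0+K+K+K => 0+0+0+K+K   [K → 0]
0+0+0+K+K => 0+0+0+0+K   [K → 0]
0+0+0+0+K => 0+0+0+0+0   [K → 0]

E => E+K => E+K+K => E+K+K+K => E+K+K+K+K => K+K+K+K+K => 0+K+K+K+K => 0+0+K+K+K => 0+0+0+K+K => 0+0+0+0+K => 0+0+0+0+0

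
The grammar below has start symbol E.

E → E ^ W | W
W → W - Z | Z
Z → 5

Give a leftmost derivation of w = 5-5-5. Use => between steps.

E => W => W-Z => W-Z-Z => Z-Z-Z => 5-Z-Z => 5-5-Z => 5-5-5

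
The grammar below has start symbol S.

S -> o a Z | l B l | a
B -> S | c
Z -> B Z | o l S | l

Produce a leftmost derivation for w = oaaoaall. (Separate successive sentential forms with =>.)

S => oaZ   [S -> o a Z]
oaZ => oaBZ   [Z -> B Z]
oaBZ => oaSZ   [B -> S]
oaSZ => oaaZ   [S -> a]
oaaZ => oaaBZ   [Z -> B Z]
oaaBZ => oaaSZ   [B -> S]
oaaSZ => oaaoaZZ   [S -> o a Z]
oaaoaZZ => oaaoaBZZ   [Z -> B Z]
oaaoaBZZ => oaaoaSZZ   [B -> S]
oaaoaSZZ => oaaoaaZZ   [S -> a]
oaaoaaZZ => oaaoaalZ   [Z -> l]
oaaoaalZ => oaaoaall   [Z -> l]

S => oaZ => oaBZ => oaSZ => oaaZ => oaaBZ => oaaSZ => oaaoaZZ => oaaoaBZZ => oaaoaSZZ => oaaoaaZZ => oaaoaalZ => oaaoaall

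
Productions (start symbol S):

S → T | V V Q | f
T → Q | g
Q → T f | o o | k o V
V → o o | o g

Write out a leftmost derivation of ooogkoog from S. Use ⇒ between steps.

S⇒VVQ⇒ooVQ⇒ooogQ⇒ooogkoV⇒ooogkoog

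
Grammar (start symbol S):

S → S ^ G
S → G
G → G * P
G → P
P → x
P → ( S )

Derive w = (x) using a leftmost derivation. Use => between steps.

S => G => P => (S) => (G) => (P) => (x)

S => G   [S → G]
G => P   [G → P]
P => (S)   [P → ( S )]
(S) => (G)   [S → G]
(G) => (P)   [G → P]
(P) => (x)   [P → x]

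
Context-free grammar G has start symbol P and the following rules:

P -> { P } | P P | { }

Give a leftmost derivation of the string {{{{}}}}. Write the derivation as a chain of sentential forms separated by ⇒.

P ⇒ {P} ⇒ {{P}} ⇒ {{{P}}} ⇒ {{{{}}}}

P ⇒ {P}   [P -> { P }]
{P} ⇒ {{P}}   [P -> { P }]
{{P}} ⇒ {{{P}}}   [P -> { P }]
{{{P}}} ⇒ {{{{}}}}   [P -> { }]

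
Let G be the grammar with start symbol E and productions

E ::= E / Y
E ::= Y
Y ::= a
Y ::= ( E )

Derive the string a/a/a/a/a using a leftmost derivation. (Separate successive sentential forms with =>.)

E => E/Y   [E ::= E / Y]
E/Y => E/Y/Y   [E ::= E / Y]
E/Y/Y => E/Y/Y/Y   [E ::= E / Y]
E/Y/Y/Y => E/Y/Y/Y/Y   [E ::= E / Y]
E/Y/Y/Y/Y => Y/Y/Y/Y/Y   [E ::= Y]
Y/Y/Y/Y/Y => a/Y/Y/Y/Y   [Y ::= a]
a/Y/Y/Y/Y => a/a/Y/Y/Y   [Y ::= a]
a/a/Y/Y/Y => a/a/a/Y/Y   [Y ::= a]
a/a/a/Y/Y => a/a/a/a/Y   [Y ::= a]
a/a/a/a/Y => a/a/a/a/a   [Y ::= a]

E => E/Y => E/Y/Y => E/Y/Y/Y => E/Y/Y/Y/Y => Y/Y/Y/Y/Y => a/Y/Y/Y/Y => a/a/Y/Y/Y => a/a/a/Y/Y => a/a/a/a/Y => a/a/a/a/a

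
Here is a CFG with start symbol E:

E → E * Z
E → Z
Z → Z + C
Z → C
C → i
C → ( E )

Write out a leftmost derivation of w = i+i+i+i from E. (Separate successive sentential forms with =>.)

E => Z => Z+C => Z+C+C => Z+C+C+C => C+C+C+C => i+C+C+C => i+i+C+C => i+i+i+C => i+i+i+i

E => Z   [E → Z]
Z => Z+C   [Z → Z + C]
Z+C => Z+C+C   [Z → Z + C]
Z+C+C => Z+C+C+C   [Z → Z + C]
Z+C+C+C => C+C+C+C   [Z → C]
C+C+C+C => i+C+C+C   [C → i]
i+C+C+C => i+i+C+C   [C → i]
i+i+C+C => i+i+i+C   [C → i]
i+i+i+C => i+i+i+i   [C → i]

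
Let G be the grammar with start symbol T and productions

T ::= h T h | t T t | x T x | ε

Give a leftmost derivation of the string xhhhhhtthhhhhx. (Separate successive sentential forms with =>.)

T => xTx => xhThx => xhhThhx => xhhhThhhx => xhhhhThhhhx => xhhhhhThhhhhx => xhhhhhtTthhhhhx => xhhhhhtthhhhhx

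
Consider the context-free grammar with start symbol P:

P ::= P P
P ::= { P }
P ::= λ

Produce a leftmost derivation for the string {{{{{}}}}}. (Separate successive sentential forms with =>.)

P => {P} => {{P}} => {{PP}} => {{{P}P}} => {{{{P}}P}} => {{{{PP}}P}} => {{{{PPP}}P}} => {{{{{P}PP}}P}} => {{{{{}PP}}P}} => {{{{{}P}}P}} => {{{{{}}}P}} => {{{{{}}}}}

P => {P}   [P ::= { P }]
{P} => {{P}}   [P ::= { P }]
{{P}} => {{PP}}   [P ::= P P]
{{PP}} => {{{P}P}}   [P ::= { P }]
{{{P}P}} => {{{{P}}P}}   [P ::= { P }]
{{{{P}}P}} => {{{{PP}}P}}   [P ::= P P]
{{{{PP}}P}} => {{{{PPP}}P}}   [P ::= P P]
{{{{PPP}}P}} => {{{{{P}PP}}P}}   [P ::= { P }]
{{{{{P}PP}}P}} => {{{{{}PP}}P}}   [P ::= λ]
{{{{{}PP}}P}} => {{{{{}P}}P}}   [P ::= λ]
{{{{{}P}}P}} => {{{{{}}}P}}   [P ::= λ]
{{{{{}}}P}} => {{{{{}}}}}   [P ::= λ]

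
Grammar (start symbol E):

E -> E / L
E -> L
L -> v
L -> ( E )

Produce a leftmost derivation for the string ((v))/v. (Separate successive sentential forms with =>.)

E=>E/L=>L/L=>(E)/L=>(L)/L=>((E))/L=>((L))/L=>((v))/L=>((v))/v

E => E/L   [E -> E / L]
E/L => L/L   [E -> L]
L/L => (E)/L   [L -> ( E )]
(E)/L => (L)/L   [E -> L]
(L)/L => ((E))/L   [L -> ( E )]
((E))/L => ((L))/L   [E -> L]
((L))/L => ((v))/L   [L -> v]
((v))/L => ((v))/v   [L -> v]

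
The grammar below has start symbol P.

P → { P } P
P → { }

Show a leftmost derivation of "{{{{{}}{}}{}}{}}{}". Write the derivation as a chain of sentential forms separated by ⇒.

P ⇒ {P}P   [P → { P } P]
{P}P ⇒ {{P}P}P   [P → { P } P]
{{P}P}P ⇒ {{{P}P}P}P   [P → { P } P]
{{{P}P}P}P ⇒ {{{{P}P}P}P}P   [P → { P } P]
{{{{P}P}P}P}P ⇒ {{{{{}}P}P}P}P   [P → { }]
{{{{{}}P}P}P}P ⇒ {{{{{}}{}}P}P}P   [P → { }]
{{{{{}}{}}P}P}P ⇒ {{{{{}}{}}{}}P}P   [P → { }]
{{{{{}}{}}{}}P}P ⇒ {{{{{}}{}}{}}{}}P   [P → { }]
{{{{{}}{}}{}}{}}P ⇒ {{{{{}}{}}{}}{}}{}   [P → { }]

P⇒{P}P⇒{{P}P}P⇒{{{P}P}P}P⇒{{{{P}P}P}P}P⇒{{{{{}}P}P}P}P⇒{{{{{}}{}}P}P}P⇒{{{{{}}{}}{}}P}P⇒{{{{{}}{}}{}}{}}P⇒{{{{{}}{}}{}}{}}{}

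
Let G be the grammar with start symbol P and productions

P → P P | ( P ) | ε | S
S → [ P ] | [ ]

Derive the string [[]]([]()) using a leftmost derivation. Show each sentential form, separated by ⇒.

P ⇒ PP ⇒ SP ⇒ [P]P ⇒ [S]P ⇒ [[]]P ⇒ [[]](P) ⇒ [[]](PP) ⇒ [[]](SP) ⇒ [[]]([]P) ⇒ [[]]([](P)) ⇒ [[]]([]())

P ⇒ PP   [P → P P]
PP ⇒ SP   [P → S]
SP ⇒ [P]P   [S → [ P ]]
[P]P ⇒ [S]P   [P → S]
[S]P ⇒ [[]]P   [S → [ ]]
[[]]P ⇒ [[]](P)   [P → ( P )]
[[]](P) ⇒ [[]](PP)   [P → P P]
[[]](PP) ⇒ [[]](SP)   [P → S]
[[]](SP) ⇒ [[]]([]P)   [S → [ ]]
[[]]([]P) ⇒ [[]]([](P))   [P → ( P )]
[[]]([](P)) ⇒ [[]]([]())   [P → ε]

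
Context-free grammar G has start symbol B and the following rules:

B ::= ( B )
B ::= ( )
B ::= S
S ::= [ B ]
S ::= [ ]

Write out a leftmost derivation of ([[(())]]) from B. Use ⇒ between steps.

B ⇒ (B) ⇒ (S) ⇒ ([B]) ⇒ ([S]) ⇒ ([[B]]) ⇒ ([[(B)]]) ⇒ ([[(())]])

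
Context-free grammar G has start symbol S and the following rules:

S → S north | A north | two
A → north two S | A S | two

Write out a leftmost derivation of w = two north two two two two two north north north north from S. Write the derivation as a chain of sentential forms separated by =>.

S => A north   [S → A north]
A north => A S north   [A → A S]
A S north => two S north   [A → two]
two S north => two S north north   [S → S north]
two S north north => two A north north north   [S → A north]
two A north north north => two A S north north north   [A → A S]
two A S north north north => two A S S north north north   [A → A S]
two A S S north north north => two A S S S north north north   [A → A S]
two A S S S north north north => two north two S S S S north north north   [A → north two S]
two north two S S S S north north north => two north two two S S S north north north   [S → two]
two north two two S S S north north north => two north two two two S S north north north   [S → two]
two north two two two S S north north north => two north two two two two S north north north   [S → two]
two north two two two two S north north north => two north two two two two S north north north north   [S → S north]
two north two two two two S north north north north => two north two two two two two north north north north   [S → two]

S => A north => A S north => two S north => two S north north => two A north north north => two A S north north north => two A S S north north north => two A S S S north north north => two north two S S S S north north north => two north two two S S S north north north => two north two two two S S north north north => two north two two two two S north north north => two north two two two two S north north north north => two north two two two two two north north north north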